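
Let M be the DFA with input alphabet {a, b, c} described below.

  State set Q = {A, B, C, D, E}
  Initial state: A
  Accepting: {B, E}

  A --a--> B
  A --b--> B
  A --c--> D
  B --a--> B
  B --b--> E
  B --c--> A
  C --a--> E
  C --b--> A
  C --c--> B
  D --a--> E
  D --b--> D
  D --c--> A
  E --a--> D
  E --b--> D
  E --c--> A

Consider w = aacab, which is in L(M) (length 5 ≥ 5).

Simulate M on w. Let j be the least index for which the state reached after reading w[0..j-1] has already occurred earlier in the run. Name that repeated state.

B

Run of M on w = a a c a b:
  step 0: A  (start)
  step 1: B  (read a: A→B)
  step 2: B  (read a: B→B)   ← first repeat (B seen earlier)
  step 3: A  (read c: B→A)
  step 4: B  (read a: A→B)
  step 5: E  (read b: B→E)

The earliest repeat is at step j = 2: M is in B, which it already visited at step i = 1.
Since M has 5 states, any run of length ≥ 5 visits 5+1 states, so by pigeonhole some state repeats within the first 5 steps — that repeat gives the pumpable loop.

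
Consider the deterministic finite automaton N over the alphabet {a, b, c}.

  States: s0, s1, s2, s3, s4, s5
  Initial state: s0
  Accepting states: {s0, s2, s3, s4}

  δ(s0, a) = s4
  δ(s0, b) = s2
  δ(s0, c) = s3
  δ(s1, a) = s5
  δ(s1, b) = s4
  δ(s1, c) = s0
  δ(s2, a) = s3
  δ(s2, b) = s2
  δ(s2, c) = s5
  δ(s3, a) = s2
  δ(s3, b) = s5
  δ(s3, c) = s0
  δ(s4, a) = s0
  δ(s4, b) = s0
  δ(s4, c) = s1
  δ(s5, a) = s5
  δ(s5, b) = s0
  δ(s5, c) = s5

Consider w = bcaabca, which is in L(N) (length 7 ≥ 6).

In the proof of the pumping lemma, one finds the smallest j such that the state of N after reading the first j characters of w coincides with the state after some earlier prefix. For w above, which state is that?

Run of N on w = b c a a b c a:
  step 0: s0  (start)
  step 1: s2  (read b: s0→s2)
  step 2: s5  (read c: s2→s5)
  step 3: s5  (read a: s5→s5)   ← first repeat (s5 seen earlier)
  step 4: s5  (read a: s5→s5)
  step 5: s0  (read b: s5→s0)
  step 6: s3  (read c: s0→s3)
  step 7: s2  (read a: s3→s2)

The earliest repeat is at step j = 3: N is in s5, which it already visited at step i = 2.
The DFA has 6 states, so the proof of the pumping lemma guarantees a repeated state among the first 6+1 visited; the segment between the two visits is the pumpable y.

s5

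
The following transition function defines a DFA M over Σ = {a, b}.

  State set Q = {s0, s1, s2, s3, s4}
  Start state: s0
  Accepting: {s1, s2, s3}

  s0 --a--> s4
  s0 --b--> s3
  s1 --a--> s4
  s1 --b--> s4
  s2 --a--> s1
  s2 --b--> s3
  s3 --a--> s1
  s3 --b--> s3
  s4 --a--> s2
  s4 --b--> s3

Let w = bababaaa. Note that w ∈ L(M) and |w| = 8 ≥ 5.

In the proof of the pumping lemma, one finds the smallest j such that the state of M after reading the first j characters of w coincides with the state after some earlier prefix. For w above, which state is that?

State sequence: s0 -b-> s3 -a-> s1 -b-> s4 -a-> s2 -b-> s3 -a-> s1 -a-> s4 -a-> s2
First repeat at step 5: s3 was already visited.

The earliest repeat is at step j = 5: M is in s3, which it already visited at step i = 1.
Since M has 5 states, any run of length ≥ 5 visits 5+1 states, so by pigeonhole some state repeats within the first 5 steps — that repeat gives the pumpable loop.

s3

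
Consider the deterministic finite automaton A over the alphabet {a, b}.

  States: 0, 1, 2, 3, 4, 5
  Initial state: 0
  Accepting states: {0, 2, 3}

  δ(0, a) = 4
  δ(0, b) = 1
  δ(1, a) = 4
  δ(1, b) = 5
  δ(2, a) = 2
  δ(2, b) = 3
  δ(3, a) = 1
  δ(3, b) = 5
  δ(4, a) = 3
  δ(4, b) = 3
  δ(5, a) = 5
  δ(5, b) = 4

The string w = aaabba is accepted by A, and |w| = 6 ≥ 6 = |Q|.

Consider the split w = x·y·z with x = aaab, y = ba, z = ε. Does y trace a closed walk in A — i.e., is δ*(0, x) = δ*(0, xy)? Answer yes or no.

no

State sequence: 0 -a-> 4 -a-> 3 -a-> 1 -b-> 5 -b-> 4 -a-> 3

After x (step 4): 5. After xy (step 6): 3.
They differ (5 ≠ 3), so y is not a cycle from the state after x; this split is not the one the pumping-lemma construction produces, and pumping y need not keep the string in L(A).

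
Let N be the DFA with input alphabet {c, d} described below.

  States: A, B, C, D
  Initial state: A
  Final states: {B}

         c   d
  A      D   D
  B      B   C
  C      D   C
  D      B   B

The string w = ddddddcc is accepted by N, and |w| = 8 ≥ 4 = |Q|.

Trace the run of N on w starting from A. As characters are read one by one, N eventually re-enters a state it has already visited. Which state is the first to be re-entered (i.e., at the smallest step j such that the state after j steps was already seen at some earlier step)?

Run of N on w = d d d d d d c c:
  step 0: A  (start)
  step 1: D  (read d: A→D)
  step 2: B  (read d: D→B)
  step 3: C  (read d: B→C)
  step 4: C  (read d: C→C)   ← first repeat (C seen earlier)
  step 5: C  (read d: C→C)
  step 6: C  (read d: C→C)
  step 7: D  (read c: C→D)
  step 8: B  (read c: D→B)

The earliest repeat is at step j = 4: N is in C, which it already visited at step i = 3.
With |Q| = 4, pigeonhole forces a state repeat no later than step 4; the substring read between the first and second visits to that state can be pumped.

C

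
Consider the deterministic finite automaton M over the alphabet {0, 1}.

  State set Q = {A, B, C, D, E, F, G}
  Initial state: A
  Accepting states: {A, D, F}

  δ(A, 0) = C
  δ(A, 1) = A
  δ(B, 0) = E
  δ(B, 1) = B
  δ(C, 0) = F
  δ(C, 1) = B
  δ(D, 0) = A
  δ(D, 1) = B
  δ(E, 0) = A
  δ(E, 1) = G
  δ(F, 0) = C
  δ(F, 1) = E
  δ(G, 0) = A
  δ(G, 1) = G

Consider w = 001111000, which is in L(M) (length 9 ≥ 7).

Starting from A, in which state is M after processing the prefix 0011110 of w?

A

Run of M on the first 7 characters of w = 0 0 1 1 1 1 0:
  step 0: A  (start)
  step 1: C  (read 0: A→C)
  step 2: F  (read 0: C→F)
  step 3: E  (read 1: F→E)
  step 4: G  (read 1: E→G)
  step 5: G  (read 1: G→G)
  step 6: G  (read 1: G→G)
  step 7: A  (read 0: G→A)

After reading 7 characters, M is in state A.
(This kind of state-tracing is the core of the pumping-lemma construction: with 7 states, pigeonhole forces a repeat within the first 7 steps.)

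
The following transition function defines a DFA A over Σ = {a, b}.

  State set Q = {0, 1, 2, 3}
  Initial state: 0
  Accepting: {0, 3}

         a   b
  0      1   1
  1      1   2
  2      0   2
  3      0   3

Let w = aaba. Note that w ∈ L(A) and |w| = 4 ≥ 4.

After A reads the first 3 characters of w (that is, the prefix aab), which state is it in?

2

Run of A on the first 3 characters of w = a a b:
  step 0: 0  (start)
  step 1: 1  (read a: 0→1)
  step 2: 1  (read a: 1→1)
  step 3: 2  (read b: 1→2)

After reading 3 characters, A is in state 2.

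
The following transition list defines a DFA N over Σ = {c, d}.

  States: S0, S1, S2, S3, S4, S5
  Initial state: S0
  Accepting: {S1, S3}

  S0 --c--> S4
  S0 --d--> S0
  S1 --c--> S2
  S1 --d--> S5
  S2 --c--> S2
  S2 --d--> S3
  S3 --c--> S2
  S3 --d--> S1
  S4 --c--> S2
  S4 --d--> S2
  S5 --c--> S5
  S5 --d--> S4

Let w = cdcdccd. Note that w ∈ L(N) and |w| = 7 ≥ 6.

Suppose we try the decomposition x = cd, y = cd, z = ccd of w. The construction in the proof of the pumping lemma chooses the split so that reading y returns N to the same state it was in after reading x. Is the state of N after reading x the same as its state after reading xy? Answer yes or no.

no

Run of N on the first 4 characters of w = c d c d:
  step 0: S0  (start)
  step 1: S4  (read c: S0→S4)
  step 2: S2  (read d: S4→S2)
  step 3: S2  (read c: S2→S2)
  step 4: S3  (read d: S2→S3)

After x (step 2): S2. After xy (step 4): S3.
They differ (S2 ≠ S3), so y is not a cycle from the state after x; this split is not the one the pumping-lemma construction produces, and pumping y need not keep the string in L(N).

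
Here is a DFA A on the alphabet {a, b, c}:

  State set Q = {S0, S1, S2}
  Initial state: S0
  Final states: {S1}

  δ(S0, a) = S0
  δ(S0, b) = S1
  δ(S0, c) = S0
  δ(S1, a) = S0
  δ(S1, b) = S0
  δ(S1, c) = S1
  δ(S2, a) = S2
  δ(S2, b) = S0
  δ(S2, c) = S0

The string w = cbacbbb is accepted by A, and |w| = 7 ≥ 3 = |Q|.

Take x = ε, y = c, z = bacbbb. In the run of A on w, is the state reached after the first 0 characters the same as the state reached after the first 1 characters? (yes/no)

Run of A on the first 1 characters of w = c:
  step 0: S0  (start)
  step 1: S0  (read c: S0→S0)

After x (step 0): S0. After xy (step 1): S0.
They match, so y = c drives A around a cycle from S0 back to itself; pumping y any number of times keeps A in S0 before reading z, and xyⁱz ∈ L(A) for every i ≥ 0.

yes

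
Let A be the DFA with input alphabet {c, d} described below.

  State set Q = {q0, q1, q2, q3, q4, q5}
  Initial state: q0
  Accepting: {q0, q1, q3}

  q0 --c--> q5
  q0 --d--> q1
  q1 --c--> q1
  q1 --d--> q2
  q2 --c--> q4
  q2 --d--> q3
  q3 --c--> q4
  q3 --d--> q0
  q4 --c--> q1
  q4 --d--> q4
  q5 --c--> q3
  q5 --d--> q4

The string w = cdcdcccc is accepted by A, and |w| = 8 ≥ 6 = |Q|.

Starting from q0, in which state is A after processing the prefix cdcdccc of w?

Run of A on the first 7 characters of w = c d c d c c c:
  step 0: q0  (start)
  step 1: q5  (read c: q0→q5)
  step 2: q4  (read d: q5→q4)
  step 3: q1  (read c: q4→q1)
  step 4: q2  (read d: q1→q2)
  step 5: q4  (read c: q2→q4)
  step 6: q1  (read c: q4→q1)
  step 7: q1  (read c: q1→q1)

After reading 7 characters, A is in state q1.

q1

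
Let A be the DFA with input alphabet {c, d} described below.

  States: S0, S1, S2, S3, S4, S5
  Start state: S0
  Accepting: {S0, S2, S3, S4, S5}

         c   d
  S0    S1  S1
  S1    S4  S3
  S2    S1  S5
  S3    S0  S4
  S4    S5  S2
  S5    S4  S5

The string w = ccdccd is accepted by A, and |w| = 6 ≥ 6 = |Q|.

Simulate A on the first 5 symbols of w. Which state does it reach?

S4

Run of A on the first 5 characters of w = c c d c c:
  step 0: S0  (start)
  step 1: S1  (read c: S0→S1)
  step 2: S4  (read c: S1→S4)
  step 3: S2  (read d: S4→S2)
  step 4: S1  (read c: S2→S1)
  step 5: S4  (read c: S1→S4)

After reading 5 characters, A is in state S4.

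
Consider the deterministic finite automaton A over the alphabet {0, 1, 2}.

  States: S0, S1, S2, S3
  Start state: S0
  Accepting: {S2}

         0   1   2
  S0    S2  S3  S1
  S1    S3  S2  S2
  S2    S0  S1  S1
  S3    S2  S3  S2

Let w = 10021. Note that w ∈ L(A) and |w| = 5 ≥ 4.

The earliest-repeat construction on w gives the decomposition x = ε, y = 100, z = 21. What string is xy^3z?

xy^3z = ε·100·100·100·21 = 10010010021.
Reading y = 100 takes A from S0 back to S0, so after x·y·y·y the machine is still in S0, and z then leads to the accepting state S2. Hence 10010010021 ∈ L(A).

10010010021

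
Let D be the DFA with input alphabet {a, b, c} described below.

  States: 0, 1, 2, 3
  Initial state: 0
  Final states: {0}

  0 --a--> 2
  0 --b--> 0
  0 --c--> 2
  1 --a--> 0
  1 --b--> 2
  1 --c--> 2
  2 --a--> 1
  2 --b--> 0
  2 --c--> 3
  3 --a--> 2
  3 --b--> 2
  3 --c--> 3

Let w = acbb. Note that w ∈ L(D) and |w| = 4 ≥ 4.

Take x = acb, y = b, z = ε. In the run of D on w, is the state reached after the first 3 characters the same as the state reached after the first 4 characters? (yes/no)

no

State sequence: 0 -a-> 2 -c-> 3 -b-> 2 -b-> 0

After x (step 3): 2. After xy (step 4): 0.
They differ (2 ≠ 0), so y is not a cycle from the state after x; this split is not the one the pumping-lemma construction produces, and pumping y need not keep the string in L(D).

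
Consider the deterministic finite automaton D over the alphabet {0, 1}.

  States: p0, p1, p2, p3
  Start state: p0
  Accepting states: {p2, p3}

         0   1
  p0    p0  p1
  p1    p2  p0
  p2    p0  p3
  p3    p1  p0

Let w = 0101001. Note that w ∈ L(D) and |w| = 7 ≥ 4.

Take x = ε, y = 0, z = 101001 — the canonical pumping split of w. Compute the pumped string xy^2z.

00101001

xy^2z = ε·0·0·101001 = 00101001.
Reading y = 0 takes D from p0 back to p0, so after x·y·y the machine is still in p0, and z then leads to the accepting state p3. Hence 00101001 ∈ L(D).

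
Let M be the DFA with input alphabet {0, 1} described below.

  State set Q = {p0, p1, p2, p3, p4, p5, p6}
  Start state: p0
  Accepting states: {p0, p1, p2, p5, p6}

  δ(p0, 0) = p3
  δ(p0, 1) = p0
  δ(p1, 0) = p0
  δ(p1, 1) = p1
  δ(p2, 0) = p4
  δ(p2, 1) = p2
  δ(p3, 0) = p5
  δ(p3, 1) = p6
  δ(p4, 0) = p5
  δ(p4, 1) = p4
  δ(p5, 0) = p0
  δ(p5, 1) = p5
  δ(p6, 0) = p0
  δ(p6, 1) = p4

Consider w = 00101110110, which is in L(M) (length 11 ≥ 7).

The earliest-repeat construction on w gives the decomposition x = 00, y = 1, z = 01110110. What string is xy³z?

0011101110110

xy^3z = 00·1·1·1·01110110 = 0011101110110.
Reading y = 1 takes M from p5 back to p5, so after x·y·y·y the machine is still in p5, and z then leads to the accepting state p5. Hence 0011101110110 ∈ L(M).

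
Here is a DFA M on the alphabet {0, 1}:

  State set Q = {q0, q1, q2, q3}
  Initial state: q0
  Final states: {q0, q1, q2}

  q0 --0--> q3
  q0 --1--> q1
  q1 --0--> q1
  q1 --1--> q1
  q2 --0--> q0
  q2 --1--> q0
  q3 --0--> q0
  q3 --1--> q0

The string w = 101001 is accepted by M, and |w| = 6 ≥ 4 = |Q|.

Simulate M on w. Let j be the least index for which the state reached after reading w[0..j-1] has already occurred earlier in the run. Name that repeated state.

State sequence: q0 -1-> q1 -0-> q1 -1-> q1 -0-> q1 -0-> q1 -1-> q1
First repeat at step 2: q1 was already visited.

The earliest repeat is at step j = 2: M is in q1, which it already visited at step i = 1.
Pumping length from the standard proof: p = 4 (the number of states). The repeated state found above gives |xy| = j ≤ 4 and |y| = j − i ≥ 1.

q1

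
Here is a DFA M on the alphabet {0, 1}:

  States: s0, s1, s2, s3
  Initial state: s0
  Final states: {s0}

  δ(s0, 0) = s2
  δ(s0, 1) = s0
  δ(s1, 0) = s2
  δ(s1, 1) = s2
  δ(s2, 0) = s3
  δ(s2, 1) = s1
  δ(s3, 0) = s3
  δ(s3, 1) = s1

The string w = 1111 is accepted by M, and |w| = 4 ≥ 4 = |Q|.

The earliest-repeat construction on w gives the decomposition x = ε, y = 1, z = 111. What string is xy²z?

11111

xy^2z = ε·1·1·111 = 11111.
Reading y = 1 takes M from s0 back to s0, so after x·y·y the machine is still in s0, and z then leads to the accepting state s0. Hence 11111 ∈ L(M).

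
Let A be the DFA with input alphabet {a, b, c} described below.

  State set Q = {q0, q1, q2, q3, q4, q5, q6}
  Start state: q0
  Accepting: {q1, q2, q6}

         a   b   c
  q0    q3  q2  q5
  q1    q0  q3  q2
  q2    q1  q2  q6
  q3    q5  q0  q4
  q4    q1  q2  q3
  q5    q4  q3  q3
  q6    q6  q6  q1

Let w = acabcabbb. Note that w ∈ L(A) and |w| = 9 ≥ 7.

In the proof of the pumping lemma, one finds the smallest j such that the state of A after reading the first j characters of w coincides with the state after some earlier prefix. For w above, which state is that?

Run of A on w = a c a b c a b b b:
  step 0: q0  (start)
  step 1: q3  (read a: q0→q3)
  step 2: q4  (read c: q3→q4)
  step 3: q1  (read a: q4→q1)
  step 4: q3  (read b: q1→q3)   ← first repeat (q3 seen earlier)
  step 5: q4  (read c: q3→q4)
  step 6: q1  (read a: q4→q1)
  step 7: q3  (read b: q1→q3)
  step 8: q0  (read b: q3→q0)
  step 9: q2  (read b: q0→q2)

The earliest repeat is at step j = 4: A is in q3, which it already visited at step i = 1.
The DFA has 7 states, so the proof of the pumping lemma guarantees a repeated state among the first 7+1 visited; the segment between the two visits is the pumpable y.

q3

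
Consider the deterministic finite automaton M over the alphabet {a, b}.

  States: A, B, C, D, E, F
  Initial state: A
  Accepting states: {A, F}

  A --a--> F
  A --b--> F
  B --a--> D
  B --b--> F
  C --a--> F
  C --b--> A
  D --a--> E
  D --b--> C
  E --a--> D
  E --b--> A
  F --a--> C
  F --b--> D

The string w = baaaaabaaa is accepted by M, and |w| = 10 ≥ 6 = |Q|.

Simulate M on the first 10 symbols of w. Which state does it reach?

State sequence: A -b-> F -a-> C -a-> F -a-> C -a-> F -a-> C -b-> A -a-> F -a-> C -a-> F

After reading 10 characters, M is in state F.

F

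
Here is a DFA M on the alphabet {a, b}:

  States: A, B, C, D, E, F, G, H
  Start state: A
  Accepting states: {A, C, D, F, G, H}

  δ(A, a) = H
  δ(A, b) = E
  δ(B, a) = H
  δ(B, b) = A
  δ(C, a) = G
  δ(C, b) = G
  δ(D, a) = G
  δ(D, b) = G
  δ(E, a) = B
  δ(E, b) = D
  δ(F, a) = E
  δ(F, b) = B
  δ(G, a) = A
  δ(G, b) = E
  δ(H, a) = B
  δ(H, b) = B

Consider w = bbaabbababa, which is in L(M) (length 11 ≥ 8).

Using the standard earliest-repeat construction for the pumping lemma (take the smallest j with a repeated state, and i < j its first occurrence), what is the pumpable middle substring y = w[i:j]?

State sequence: A -b-> E -b-> D -a-> G -a-> A -b-> E -b-> D -a-> G -b-> E -a-> B -b-> A -a-> H
First repeat at step 4: A was already visited.

So i = 0, j = 4, giving x = w[0:0] = ε, y = w[0:4] = bbaa, z = w[4:11] = bbababa.
Check: |xy| = 4 ≤ 8 and |y| = 4 ≥ 1. Reading y takes M from A back to A, so every xyⁱz is accepted.

bbaa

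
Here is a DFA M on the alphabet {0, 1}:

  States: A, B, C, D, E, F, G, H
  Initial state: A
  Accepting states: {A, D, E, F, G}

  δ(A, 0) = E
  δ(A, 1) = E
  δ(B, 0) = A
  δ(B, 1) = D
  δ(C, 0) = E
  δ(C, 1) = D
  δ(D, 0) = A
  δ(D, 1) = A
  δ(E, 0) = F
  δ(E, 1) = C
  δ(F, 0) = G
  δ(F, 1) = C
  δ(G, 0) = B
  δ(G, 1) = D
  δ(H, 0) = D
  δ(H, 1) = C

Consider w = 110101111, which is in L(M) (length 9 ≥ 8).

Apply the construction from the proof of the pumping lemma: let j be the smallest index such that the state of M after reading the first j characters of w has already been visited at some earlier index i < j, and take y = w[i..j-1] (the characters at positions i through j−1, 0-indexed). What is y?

10

Run of M on w = 1 1 0 1 0 1 1 1 1:
  step 0: A  (start)
  step 1: E  (read 1: A→E)
  step 2: C  (read 1: E→C)
  step 3: E  (read 0: C→E)   ← first repeat (E seen earlier)
  step 4: C  (read 1: E→C)
  step 5: E  (read 0: C→E)
  step 6: C  (read 1: E→C)
  step 7: D  (read 1: C→D)
  step 8: A  (read 1: D→A)
  step 9: E  (read 1: A→E)

So i = 1, j = 3, giving x = w[0:1] = 1, y = w[1:3] = 10, z = w[3:9] = 101111.
Check: |xy| = 3 ≤ 8 and |y| = 2 ≥ 1. Reading y takes M from E back to E, so every xyⁱz is accepted.
With |Q| = 8, pigeonhole forces a state repeat no later than step 8; the substring read between the first and second visits to that state can be pumped.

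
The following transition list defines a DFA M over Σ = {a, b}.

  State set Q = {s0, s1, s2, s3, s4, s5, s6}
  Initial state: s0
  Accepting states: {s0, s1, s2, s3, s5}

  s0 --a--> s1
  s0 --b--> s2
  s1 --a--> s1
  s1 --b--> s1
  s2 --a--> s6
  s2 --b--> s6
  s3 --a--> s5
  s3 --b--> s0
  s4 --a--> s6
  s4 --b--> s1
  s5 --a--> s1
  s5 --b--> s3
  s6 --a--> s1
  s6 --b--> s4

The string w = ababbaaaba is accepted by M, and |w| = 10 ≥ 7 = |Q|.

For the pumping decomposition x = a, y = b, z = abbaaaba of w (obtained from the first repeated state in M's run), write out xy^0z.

aabbaaaba

xy⁰z = xz = a·abbaaaba = aabbaaaba.
Reading y = b takes M from s1 back to s1, so after x the machine is still in s1, and z then leads to the accepting state s1. Hence aabbaaaba ∈ L(M).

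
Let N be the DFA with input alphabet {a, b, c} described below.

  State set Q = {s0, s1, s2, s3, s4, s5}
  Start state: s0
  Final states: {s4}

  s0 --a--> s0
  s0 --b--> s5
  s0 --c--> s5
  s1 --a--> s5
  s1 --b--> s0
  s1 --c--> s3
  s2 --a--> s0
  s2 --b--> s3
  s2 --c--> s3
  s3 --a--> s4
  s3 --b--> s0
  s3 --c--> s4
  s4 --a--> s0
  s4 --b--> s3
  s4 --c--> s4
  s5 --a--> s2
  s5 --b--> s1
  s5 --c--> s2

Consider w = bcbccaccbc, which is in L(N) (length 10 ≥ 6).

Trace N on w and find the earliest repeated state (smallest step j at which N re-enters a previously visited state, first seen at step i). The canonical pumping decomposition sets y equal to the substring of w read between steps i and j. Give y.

Run of N on w = b c b c c a c c b c:
  step 0: s0  (start)
  step 1: s5  (read b: s0→s5)
  step 2: s2  (read c: s5→s2)
  step 3: s3  (read b: s2→s3)
  step 4: s4  (read c: s3→s4)
  step 5: s4  (read c: s4→s4)   ← first repeat (s4 seen earlier)
  step 6: s0  (read a: s4→s0)
  step 7: s5  (read c: s0→s5)
  step 8: s2  (read c: s5→s2)
  step 9: s3  (read b: s2→s3)
  step 10: s4  (read c: s3→s4)

So i = 4, j = 5, giving x = w[0:4] = bcbc, y = w[4:5] = c, z = w[5:10] = accbc.
Check: |xy| = 5 ≤ 6 and |y| = 1 ≥ 1. Reading y takes N from s4 back to s4, so every xyⁱz is accepted.

c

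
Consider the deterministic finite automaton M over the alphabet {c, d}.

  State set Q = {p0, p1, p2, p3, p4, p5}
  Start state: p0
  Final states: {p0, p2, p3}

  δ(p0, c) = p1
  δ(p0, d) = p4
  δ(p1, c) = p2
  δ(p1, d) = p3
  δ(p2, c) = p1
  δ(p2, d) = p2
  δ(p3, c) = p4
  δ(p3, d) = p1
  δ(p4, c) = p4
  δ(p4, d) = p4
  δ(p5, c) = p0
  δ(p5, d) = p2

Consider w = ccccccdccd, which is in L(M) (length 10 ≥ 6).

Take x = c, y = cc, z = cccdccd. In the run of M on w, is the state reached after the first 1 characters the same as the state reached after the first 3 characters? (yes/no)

State sequence: p0 -c-> p1 -c-> p2 -c-> p1

After x (step 1): p1. After xy (step 3): p1.
They match, so y = cc drives M around a cycle from p1 back to itself; pumping y any number of times keeps M in p1 before reading z, and xyⁱz ∈ L(M) for every i ≥ 0.

yes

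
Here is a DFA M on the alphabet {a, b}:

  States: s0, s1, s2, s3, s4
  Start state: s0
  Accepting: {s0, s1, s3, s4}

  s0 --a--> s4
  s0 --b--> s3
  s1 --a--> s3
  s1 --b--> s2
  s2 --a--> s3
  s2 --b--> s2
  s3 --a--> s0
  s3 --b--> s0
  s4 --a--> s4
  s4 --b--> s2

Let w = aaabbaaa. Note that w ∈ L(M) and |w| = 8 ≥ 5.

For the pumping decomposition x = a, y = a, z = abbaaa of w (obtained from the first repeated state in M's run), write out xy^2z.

xy^2z = a·a·a·abbaaa = aaaabbaaa.
Reading y = a takes M from s4 back to s4, so after x·y·y the machine is still in s4, and z then leads to the accepting state s4. Hence aaaabbaaa ∈ L(M).

aaaabbaaa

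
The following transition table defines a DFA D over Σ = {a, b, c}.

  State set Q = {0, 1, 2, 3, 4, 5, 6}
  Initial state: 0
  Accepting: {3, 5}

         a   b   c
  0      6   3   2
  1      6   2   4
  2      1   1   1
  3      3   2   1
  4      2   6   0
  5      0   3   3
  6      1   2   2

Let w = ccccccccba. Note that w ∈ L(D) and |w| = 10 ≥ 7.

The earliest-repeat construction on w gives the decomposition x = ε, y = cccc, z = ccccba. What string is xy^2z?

xy^2z = ε·cccc·cccc·ccccba = ccccccccccccba.
Reading y = cccc takes D from 0 back to 0, so after x·y·y the machine is still in 0, and z then leads to the accepting state 3. Hence ccccccccccccba ∈ L(D).

ccccccccccccba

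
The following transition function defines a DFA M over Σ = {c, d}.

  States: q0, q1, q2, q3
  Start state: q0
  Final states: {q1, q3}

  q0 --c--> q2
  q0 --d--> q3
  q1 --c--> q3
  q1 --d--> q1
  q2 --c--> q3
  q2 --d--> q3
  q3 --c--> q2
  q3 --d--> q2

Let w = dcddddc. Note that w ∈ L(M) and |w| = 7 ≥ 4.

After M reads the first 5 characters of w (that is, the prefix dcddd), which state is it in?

Run of M on the first 5 characters of w = d c d d d:
  step 0: q0  (start)
  step 1: q3  (read d: q0→q3)
  step 2: q2  (read c: q3→q2)
  step 3: q3  (read d: q2→q3)
  step 4: q2  (read d: q3→q2)
  step 5: q3  (read d: q2→q3)

After reading 5 characters, M is in state q3.
(This kind of state-tracing is the core of the pumping-lemma construction: with 4 states, pigeonhole forces a repeat within the first 4 steps.)

q3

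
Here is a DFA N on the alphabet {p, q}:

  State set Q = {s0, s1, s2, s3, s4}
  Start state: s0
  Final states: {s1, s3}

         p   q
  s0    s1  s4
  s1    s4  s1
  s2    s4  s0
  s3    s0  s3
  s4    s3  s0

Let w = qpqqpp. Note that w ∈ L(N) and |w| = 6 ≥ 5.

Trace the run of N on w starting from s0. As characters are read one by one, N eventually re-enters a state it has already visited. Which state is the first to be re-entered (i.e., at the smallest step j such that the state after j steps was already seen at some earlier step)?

Run of N on w = q p q q p p:
  step 0: s0  (start)
  step 1: s4  (read q: s0→s4)
  step 2: s3  (read p: s4→s3)
  step 3: s3  (read q: s3→s3)   ← first repeat (s3 seen earlier)
  step 4: s3  (read q: s3→s3)
  step 5: s0  (read p: s3→s0)
  step 6: s1  (read p: s0→s1)

The earliest repeat is at step j = 3: N is in s3, which it already visited at step i = 2.

s3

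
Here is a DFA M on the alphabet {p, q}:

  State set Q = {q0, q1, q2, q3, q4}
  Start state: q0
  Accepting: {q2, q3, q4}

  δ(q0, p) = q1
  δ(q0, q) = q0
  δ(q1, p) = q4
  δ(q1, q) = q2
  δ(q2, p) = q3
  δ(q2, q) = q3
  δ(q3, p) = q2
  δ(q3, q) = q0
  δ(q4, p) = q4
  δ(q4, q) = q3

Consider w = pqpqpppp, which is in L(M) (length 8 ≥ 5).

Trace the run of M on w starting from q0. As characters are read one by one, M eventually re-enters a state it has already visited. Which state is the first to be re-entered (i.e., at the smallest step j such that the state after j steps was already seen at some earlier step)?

Run of M on w = p q p q p p p p:
  step 0: q0  (start)
  step 1: q1  (read p: q0→q1)
  step 2: q2  (read q: q1→q2)
  step 3: q3  (read p: q2→q3)
  step 4: q0  (read q: q3→q0)   ← first repeat (q0 seen earlier)
  step 5: q1  (read p: q0→q1)
  step 6: q4  (read p: q1→q4)
  step 7: q4  (read p: q4→q4)
  step 8: q4  (read p: q4→q4)

The earliest repeat is at step j = 4: M is in q0, which it already visited at step i = 0.
The DFA has 5 states, so the proof of the pumping lemma guarantees a repeated state among the first 5+1 visited; the segment between the two visits is the pumpable y.

q0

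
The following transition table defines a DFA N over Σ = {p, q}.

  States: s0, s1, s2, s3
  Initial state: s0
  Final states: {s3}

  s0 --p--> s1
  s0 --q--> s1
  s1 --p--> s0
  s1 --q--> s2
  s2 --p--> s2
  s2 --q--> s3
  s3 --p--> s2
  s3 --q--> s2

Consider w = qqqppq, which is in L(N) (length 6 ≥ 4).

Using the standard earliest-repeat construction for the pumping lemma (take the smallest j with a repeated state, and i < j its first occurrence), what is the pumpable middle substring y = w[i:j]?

State sequence: s0 -q-> s1 -q-> s2 -q-> s3 -p-> s2 -p-> s2 -q-> s3
First repeat at step 4: s2 was already visited.

So i = 2, j = 4, giving x = w[0:2] = qq, y = w[2:4] = qp, z = w[4:6] = pq.
Check: |xy| = 4 ≤ 4 and |y| = 2 ≥ 1. Reading y takes N from s2 back to s2, so every xyⁱz is accepted.

qp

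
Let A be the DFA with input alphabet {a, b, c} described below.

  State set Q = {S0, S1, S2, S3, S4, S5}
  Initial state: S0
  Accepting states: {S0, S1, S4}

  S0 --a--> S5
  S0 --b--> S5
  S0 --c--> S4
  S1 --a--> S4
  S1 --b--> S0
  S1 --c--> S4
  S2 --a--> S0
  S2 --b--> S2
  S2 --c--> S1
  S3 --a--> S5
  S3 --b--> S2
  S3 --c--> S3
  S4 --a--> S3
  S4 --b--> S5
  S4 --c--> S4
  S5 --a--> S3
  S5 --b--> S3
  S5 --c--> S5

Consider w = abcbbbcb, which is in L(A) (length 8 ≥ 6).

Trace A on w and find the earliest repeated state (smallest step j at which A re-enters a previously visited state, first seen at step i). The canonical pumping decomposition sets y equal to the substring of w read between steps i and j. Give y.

c

Run of A on w = a b c b b b c b:
  step 0: S0  (start)
  step 1: S5  (read a: S0→S5)
  step 2: S3  (read b: S5→S3)
  step 3: S3  (read c: S3→S3)   ← first repeat (S3 seen earlier)
  step 4: S2  (read b: S3→S2)
  step 5: S2  (read b: S2→S2)
  step 6: S2  (read b: S2→S2)
  step 7: S1  (read c: S2→S1)
  step 8: S0  (read b: S1→S0)

So i = 2, j = 3, giving x = w[0:2] = ab, y = w[2:3] = c, z = w[3:8] = bbbcb.
Check: |xy| = 3 ≤ 6 and |y| = 1 ≥ 1. Reading y takes A from S3 back to S3, so every xyⁱz is accepted.
The DFA has 6 states, so the proof of the pumping lemma guarantees a repeated state among the first 6+1 visited; the segment between the two visits is the pumpable y.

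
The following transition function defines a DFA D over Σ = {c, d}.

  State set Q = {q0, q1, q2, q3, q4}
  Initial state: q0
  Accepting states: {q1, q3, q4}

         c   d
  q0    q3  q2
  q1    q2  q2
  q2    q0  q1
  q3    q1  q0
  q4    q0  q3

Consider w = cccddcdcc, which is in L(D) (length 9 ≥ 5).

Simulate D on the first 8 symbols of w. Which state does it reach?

State sequence: q0 -c-> q3 -c-> q1 -c-> q2 -d-> q1 -d-> q2 -c-> q0 -d-> q2 -c-> q0

After reading 8 characters, D is in state q0.
(This kind of state-tracing is the core of the pumping-lemma construction: with 5 states, pigeonhole forces a repeat within the first 5 steps.)

q0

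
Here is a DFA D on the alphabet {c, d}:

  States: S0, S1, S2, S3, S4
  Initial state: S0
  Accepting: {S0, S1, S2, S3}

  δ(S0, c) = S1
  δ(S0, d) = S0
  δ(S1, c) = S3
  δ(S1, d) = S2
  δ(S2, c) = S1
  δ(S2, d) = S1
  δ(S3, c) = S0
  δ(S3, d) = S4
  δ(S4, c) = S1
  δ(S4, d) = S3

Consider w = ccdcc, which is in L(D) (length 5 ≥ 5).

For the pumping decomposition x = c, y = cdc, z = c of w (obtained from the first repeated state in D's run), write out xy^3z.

ccdccdccdcc

xy^3z = c·cdc·cdc·cdc·c = ccdccdccdcc.
Reading y = cdc takes D from S1 back to S1, so after x·y·y·y the machine is still in S1, and z then leads to the accepting state S3. Hence ccdccdccdcc ∈ L(D).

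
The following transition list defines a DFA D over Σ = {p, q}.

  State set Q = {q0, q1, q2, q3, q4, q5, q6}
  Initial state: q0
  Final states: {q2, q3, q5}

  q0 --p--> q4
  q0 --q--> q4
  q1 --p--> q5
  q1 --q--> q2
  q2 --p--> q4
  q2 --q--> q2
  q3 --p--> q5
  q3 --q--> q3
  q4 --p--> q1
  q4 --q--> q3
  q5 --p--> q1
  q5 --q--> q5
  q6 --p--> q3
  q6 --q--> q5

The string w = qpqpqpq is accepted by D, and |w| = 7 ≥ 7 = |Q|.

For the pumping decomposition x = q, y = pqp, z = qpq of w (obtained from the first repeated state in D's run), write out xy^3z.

qpqppqppqpqpq

xy^3z = q·pqp·pqp·pqp·qpq = qpqppqppqpqpq.
Reading y = pqp takes D from q4 back to q4, so after x·y·y·y the machine is still in q4, and z then leads to the accepting state q5. Hence qpqppqppqpqpq ∈ L(D).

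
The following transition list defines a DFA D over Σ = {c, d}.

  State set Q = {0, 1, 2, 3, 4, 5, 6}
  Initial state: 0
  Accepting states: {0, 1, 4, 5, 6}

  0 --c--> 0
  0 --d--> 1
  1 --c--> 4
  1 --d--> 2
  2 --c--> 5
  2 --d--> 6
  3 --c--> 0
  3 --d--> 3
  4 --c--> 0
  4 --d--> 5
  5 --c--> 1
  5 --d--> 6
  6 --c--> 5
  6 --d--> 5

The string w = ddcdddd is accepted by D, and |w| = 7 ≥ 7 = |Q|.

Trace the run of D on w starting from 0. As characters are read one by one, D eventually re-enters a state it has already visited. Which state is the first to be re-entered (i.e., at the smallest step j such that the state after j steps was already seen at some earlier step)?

5

Run of D on w = d d c d d d d:
  step 0: 0  (start)
  step 1: 1  (read d: 0→1)
  step 2: 2  (read d: 1→2)
  step 3: 5  (read c: 2→5)
  step 4: 6  (read d: 5→6)
  step 5: 5  (read d: 6→5)   ← first repeat (5 seen earlier)
  step 6: 6  (read d: 5→6)
  step 7: 5  (read d: 6→5)

The earliest repeat is at step j = 5: D is in 5, which it already visited at step i = 3.
The DFA has 7 states, so the proof of the pumping lemma guarantees a repeated state among the first 7+1 visited; the segment between the two visits is the pumpable y.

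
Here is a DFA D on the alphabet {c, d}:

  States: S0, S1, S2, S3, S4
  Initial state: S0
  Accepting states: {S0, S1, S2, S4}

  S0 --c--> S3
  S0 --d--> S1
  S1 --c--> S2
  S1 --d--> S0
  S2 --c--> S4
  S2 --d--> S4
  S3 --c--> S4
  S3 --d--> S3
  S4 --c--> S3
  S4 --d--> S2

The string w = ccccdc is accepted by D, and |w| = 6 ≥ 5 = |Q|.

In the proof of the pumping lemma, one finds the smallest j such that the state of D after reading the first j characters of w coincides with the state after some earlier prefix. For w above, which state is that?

S3

State sequence: S0 -c-> S3 -c-> S4 -c-> S3 -c-> S4 -d-> S2 -c-> S4
First repeat at step 3: S3 was already visited.

The earliest repeat is at step j = 3: D is in S3, which it already visited at step i = 1.
The DFA has 5 states, so the proof of the pumping lemma guarantees a repeated state among the first 5+1 visited; the segment between the two visits is the pumpable y.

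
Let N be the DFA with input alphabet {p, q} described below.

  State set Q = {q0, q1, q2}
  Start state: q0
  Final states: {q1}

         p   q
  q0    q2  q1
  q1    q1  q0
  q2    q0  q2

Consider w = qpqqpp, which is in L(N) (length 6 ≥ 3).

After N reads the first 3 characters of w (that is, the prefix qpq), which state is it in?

Run of N on the first 3 characters of w = q p q:
  step 0: q0  (start)
  step 1: q1  (read q: q0→q1)
  step 2: q1  (read p: q1→q1)
  step 3: q0  (read q: q1→q0)

After reading 3 characters, N is in state q0.

q0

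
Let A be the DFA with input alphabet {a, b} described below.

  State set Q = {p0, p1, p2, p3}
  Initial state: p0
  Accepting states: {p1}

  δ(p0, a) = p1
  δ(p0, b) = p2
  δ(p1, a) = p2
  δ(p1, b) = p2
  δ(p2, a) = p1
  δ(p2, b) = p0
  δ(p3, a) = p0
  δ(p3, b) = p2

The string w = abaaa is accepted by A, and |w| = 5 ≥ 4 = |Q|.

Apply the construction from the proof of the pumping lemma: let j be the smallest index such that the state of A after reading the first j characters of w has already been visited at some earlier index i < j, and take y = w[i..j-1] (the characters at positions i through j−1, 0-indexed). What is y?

ba

Run of A on w = a b a a a:
  step 0: p0  (start)
  step 1: p1  (read a: p0→p1)
  step 2: p2  (read b: p1→p2)
  step 3: p1  (read a: p2→p1)   ← first repeat (p1 seen earlier)
  step 4: p2  (read a: p1→p2)
  step 5: p1  (read a: p2→p1)

So i = 1, j = 3, giving x = w[0:1] = a, y = w[1:3] = ba, z = w[3:5] = aa.
Check: |xy| = 3 ≤ 4 and |y| = 2 ≥ 1. Reading y takes A from p1 back to p1, so every xyⁱz is accepted.
The DFA has 4 states, so the proof of the pumping lemma guarantees a repeated state among the first 4+1 visited; the segment between the two visits is the pumpable y.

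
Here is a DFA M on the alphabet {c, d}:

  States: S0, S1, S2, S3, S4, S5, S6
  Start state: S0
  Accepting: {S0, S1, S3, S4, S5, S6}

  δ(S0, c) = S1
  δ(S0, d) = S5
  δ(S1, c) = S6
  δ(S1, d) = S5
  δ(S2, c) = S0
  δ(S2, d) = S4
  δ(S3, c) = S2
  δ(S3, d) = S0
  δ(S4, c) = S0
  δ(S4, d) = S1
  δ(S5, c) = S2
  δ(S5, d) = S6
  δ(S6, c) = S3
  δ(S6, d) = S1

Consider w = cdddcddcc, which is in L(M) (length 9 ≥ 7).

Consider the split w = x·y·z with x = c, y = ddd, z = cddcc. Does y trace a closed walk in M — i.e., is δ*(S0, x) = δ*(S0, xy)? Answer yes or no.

yes

Run of M on the first 4 characters of w = c d d d:
  step 0: S0  (start)
  step 1: S1  (read c: S0→S1)
  step 2: S5  (read d: S1→S5)
  step 3: S6  (read d: S5→S6)
  step 4: S1  (read d: S6→S1)

After x (step 1): S1. After xy (step 4): S1.
They match, so y = ddd drives M around a cycle from S1 back to itself; pumping y any number of times keeps M in S1 before reading z, and xyⁱz ∈ L(M) for every i ≥ 0.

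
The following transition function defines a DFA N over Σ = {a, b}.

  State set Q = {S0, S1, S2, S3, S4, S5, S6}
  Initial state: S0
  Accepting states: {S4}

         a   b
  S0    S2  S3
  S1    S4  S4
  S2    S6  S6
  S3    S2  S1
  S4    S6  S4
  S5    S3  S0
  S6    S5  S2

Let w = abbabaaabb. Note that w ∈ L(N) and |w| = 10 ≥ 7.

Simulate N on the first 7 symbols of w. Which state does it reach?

State sequence: S0 -a-> S2 -b-> S6 -b-> S2 -a-> S6 -b-> S2 -a-> S6 -a-> S5

After reading 7 characters, N is in state S5.

S5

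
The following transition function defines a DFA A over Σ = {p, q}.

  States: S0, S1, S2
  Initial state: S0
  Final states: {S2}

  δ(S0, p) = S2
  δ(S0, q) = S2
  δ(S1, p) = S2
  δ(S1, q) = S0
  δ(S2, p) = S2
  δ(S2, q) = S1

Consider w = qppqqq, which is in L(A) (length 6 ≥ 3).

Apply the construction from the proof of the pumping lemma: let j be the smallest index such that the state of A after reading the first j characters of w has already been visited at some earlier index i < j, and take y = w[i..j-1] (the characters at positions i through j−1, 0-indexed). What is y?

State sequence: S0 -q-> S2 -p-> S2 -p-> S2 -q-> S1 -q-> S0 -q-> S2
First repeat at step 2: S2 was already visited.

So i = 1, j = 2, giving x = w[0:1] = q, y = w[1:2] = p, z = w[2:6] = pqqq.
Check: |xy| = 2 ≤ 3 and |y| = 1 ≥ 1. Reading y takes A from S2 back to S2, so every xyⁱz is accepted.

p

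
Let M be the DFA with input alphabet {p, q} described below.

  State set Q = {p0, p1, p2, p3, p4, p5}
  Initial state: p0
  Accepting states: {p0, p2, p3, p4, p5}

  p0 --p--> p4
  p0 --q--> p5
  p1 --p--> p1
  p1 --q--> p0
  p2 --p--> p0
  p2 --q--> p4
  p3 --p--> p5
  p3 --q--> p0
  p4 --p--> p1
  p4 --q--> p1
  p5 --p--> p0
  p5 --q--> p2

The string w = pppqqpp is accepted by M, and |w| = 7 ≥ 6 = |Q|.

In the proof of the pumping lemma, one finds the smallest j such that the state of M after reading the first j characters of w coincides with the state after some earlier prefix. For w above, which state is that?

Run of M on w = p p p q q p p:
  step 0: p0  (start)
  step 1: p4  (read p: p0→p4)
  step 2: p1  (read p: p4→p1)
  step 3: p1  (read p: p1→p1)   ← first repeat (p1 seen earlier)
  step 4: p0  (read q: p1→p0)
  step 5: p5  (read q: p0→p5)
  step 6: p0  (read p: p5→p0)
  step 7: p4  (read p: p0→p4)

The earliest repeat is at step j = 3: M is in p1, which it already visited at step i = 2.
The DFA has 6 states, so the proof of the pumping lemma guarantees a repeated state among the first 6+1 visited; the segment between the two visits is the pumpable y.

p1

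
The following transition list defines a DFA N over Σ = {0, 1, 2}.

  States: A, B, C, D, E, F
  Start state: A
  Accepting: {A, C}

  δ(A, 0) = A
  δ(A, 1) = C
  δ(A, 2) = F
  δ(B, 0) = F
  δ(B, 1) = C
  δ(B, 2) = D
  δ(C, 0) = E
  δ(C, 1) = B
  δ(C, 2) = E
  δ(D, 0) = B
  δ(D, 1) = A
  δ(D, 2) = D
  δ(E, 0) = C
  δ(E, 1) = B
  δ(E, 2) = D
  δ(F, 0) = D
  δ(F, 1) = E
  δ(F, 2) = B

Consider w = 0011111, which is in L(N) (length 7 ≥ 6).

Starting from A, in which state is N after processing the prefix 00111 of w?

Run of N on the first 5 characters of w = 0 0 1 1 1:
  step 0: A  (start)
  step 1: A  (read 0: A→A)
  step 2: A  (read 0: A→A)
  step 3: C  (read 1: A→C)
  step 4: B  (read 1: C→B)
  step 5: C  (read 1: B→C)

After reading 5 characters, N is in state C.
(This kind of state-tracing is the core of the pumping-lemma construction: with 6 states, pigeonhole forces a repeat within the first 6 steps.)

C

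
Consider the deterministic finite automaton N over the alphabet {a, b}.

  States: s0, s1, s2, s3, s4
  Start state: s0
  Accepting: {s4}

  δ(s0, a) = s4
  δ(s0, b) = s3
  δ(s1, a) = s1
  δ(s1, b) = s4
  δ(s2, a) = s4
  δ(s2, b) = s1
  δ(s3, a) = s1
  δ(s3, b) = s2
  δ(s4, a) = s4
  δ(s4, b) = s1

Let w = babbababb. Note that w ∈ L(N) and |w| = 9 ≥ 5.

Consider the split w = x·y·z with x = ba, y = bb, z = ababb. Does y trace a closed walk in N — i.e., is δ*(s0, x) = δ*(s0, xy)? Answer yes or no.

yes

Run of N on the first 4 characters of w = b a b b:
  step 0: s0  (start)
  step 1: s3  (read b: s0→s3)
  step 2: s1  (read a: s3→s1)
  step 3: s4  (read b: s1→s4)
  step 4: s1  (read b: s4→s1)

After x (step 2): s1. After xy (step 4): s1.
They match, so y = bb drives N around a cycle from s1 back to itself; pumping y any number of times keeps N in s1 before reading z, and xyⁱz ∈ L(N) for every i ≥ 0.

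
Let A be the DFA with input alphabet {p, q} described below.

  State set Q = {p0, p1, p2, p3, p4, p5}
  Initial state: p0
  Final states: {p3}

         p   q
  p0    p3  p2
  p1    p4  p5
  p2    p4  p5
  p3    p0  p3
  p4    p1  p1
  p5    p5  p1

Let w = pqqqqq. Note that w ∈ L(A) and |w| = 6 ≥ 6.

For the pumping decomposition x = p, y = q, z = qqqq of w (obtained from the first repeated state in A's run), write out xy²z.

xy^2z = p·q·q·qqqq = pqqqqqq.
Reading y = q takes A from p3 back to p3, so after x·y·y the machine is still in p3, and z then leads to the accepting state p3. Hence pqqqqqq ∈ L(A).

pqqqqqq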